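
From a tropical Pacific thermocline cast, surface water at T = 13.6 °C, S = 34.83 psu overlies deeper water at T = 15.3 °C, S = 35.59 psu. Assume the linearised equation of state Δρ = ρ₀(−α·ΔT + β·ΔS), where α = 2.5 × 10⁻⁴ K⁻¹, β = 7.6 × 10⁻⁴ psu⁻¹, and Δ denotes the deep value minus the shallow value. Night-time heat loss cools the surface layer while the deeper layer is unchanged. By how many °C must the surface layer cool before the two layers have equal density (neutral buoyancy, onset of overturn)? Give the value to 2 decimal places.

0.61 °C

Neutral buoyancy requires Δρ = 0, i.e. −α(T_deep − T_surf′) + β(S_deep − S_surf) = 0.
T_surf′ = T_deep − (β/α)·ΔS = 15.3 − (7.6 × 10⁻⁴/2.5 × 10⁻⁴)·(+0.76) = 12.9896 °C.
Cooling required: 13.6 − (12.9896) = 0.6104 °C.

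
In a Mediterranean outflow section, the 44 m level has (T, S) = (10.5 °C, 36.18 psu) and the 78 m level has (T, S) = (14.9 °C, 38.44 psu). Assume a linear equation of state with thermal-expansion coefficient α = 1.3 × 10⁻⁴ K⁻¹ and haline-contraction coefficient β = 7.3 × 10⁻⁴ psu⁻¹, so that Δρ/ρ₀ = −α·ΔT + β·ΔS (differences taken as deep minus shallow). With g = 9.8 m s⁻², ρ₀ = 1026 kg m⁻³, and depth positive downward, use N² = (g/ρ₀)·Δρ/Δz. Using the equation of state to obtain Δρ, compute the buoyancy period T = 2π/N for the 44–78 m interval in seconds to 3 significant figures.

356 s

ΔT = +4.4 K, ΔS = +2.26 psu (deep − shallow).
Δρ/ρ₀ = −αΔT + βΔS = -5.72 × 10⁻⁴ + 1.6498 × 10⁻³ = 1.0778 × 10⁻³, so Δρ ≈ 1.106 kg m⁻³.
N² = (g/ρ₀)·Δρ/Δz = g·(Δρ/ρ₀)/Δz = 9.8 × 1.0778 × 10⁻³ / 34 = 3.1066 × 10⁻⁴ s⁻².
N = √(3.1066 × 10⁻⁴) = 0.017626 rad s⁻¹ → T = 2π/N = 356.47 s ≈ 356 s.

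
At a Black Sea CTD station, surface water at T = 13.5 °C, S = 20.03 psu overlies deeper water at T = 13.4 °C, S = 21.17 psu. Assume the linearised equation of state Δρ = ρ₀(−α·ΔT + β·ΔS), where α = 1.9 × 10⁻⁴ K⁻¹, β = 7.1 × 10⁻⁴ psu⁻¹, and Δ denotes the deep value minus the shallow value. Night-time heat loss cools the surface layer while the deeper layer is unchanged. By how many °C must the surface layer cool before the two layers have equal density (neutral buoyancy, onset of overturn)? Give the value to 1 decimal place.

Neutral buoyancy requires Δρ = 0, i.e. −α(T_deep − T_surf′) + β(S_deep − S_surf) = 0.
T_surf′ = T_deep − (β/α)·ΔS = 13.4 − (7.1 × 10⁻⁴/1.9 × 10⁻⁴)·(+1.14) = 9.140 °C.
Cooling required: 13.5 − (9.140) = 4.360 °C.

4.4 °C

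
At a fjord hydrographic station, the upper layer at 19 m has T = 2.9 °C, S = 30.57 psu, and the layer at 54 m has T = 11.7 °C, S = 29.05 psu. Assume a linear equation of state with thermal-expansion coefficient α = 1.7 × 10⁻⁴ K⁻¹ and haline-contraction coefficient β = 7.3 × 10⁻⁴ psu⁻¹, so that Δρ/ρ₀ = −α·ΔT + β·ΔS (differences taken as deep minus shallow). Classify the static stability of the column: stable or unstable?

unstable

ΔT = 11.7 − 2.9 = +8.8 K and ΔS = 29.05 − 30.57 = -1.52 psu (deep − shallow).
−αΔT = -1.496 × 10⁻³; βΔS = -1.1096 × 10⁻³; sum Δρ/ρ₀ = -2.6056 × 10⁻³.
Δρ/ρ₀ < 0, so Δρ < 0: deeper water is lighter → statically unstable; the column would overturn.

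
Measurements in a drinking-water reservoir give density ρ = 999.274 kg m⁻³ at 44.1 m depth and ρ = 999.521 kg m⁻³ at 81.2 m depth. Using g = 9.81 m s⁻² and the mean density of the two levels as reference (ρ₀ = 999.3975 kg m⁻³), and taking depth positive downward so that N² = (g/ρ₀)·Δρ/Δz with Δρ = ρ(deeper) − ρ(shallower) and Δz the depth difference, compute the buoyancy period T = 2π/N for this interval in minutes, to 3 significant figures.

Δρ = 999.521 − 999.274 = 0.247 kg m⁻³ over Δz = 81.2 − 44.1 = 37.1 m.
N² = (9.81/999.3975) × (0.247/37.1) = 6.5351 × 10⁻⁵ s⁻².
N = √(6.5351 × 10⁻⁵) = 8.0840 × 10⁻³ rad s⁻¹, so T = 2π/N = 777.24 s = 12.954 min ≈ 13.0 min.
Since Δρ > 0 the layer is stably stratified.

13.0 min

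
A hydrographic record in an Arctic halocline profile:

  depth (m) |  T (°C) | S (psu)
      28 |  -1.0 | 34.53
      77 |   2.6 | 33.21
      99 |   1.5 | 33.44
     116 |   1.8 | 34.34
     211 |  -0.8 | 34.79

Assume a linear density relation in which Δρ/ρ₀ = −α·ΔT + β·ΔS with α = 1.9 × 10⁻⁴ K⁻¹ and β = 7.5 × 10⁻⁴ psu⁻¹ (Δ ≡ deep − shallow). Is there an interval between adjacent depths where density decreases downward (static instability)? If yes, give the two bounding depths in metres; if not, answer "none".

28–77 m

Evaluate Δρ/ρ₀ = −αΔT + βΔS across each adjacent pair:
  28–77 m: −αΔT+βΔS = −(1.9 × 10⁻⁴)(+3.6)+(7.5 × 10⁻⁴)(-1.32) = -1.7 × 10⁻³ → UNSTABLE
  77–99 m: −αΔT+βΔS = −(1.9 × 10⁻⁴)(-1.1)+(7.5 × 10⁻⁴)(+0.23) = 3.8 × 10⁻⁴ → stable
  99–116 m: −αΔT+βΔS = −(1.9 × 10⁻⁴)(+0.3)+(7.5 × 10⁻⁴)(+0.90) = 6.2 × 10⁻⁴ → stable
  116–211 m: −αΔT+βΔS = −(1.9 × 10⁻⁴)(-2.6)+(7.5 × 10⁻⁴)(+0.45) = 8.3 × 10⁻⁴ → stable
The 28–77 m interval has Δρ < 0: lighter water underlies denser water.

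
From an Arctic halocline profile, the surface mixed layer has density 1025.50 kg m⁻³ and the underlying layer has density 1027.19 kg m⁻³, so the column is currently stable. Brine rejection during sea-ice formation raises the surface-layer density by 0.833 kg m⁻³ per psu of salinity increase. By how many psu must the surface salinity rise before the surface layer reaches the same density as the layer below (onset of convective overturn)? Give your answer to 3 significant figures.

Density deficit of the surface layer: 1027.19 − 1025.50 = 1.69 kg m⁻³.
Required change = 1.69 / 0.833 = 2.03 psu.

2.03 psu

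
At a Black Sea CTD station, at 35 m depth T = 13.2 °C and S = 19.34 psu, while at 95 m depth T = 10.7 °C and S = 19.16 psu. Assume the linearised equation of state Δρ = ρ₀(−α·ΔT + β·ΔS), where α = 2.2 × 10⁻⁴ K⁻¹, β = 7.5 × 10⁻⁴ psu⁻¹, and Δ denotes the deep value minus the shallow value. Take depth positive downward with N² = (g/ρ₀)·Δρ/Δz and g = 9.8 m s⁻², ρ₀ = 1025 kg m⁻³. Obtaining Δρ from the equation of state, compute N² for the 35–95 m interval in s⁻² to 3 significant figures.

ΔT = -2.5 K, ΔS = -0.18 psu (deep − shallow).
Δρ/ρ₀ = −αΔT + βΔS = 5.50 × 10⁻⁴ − 1.35 × 10⁻⁴ = 4.15 × 10⁻⁴, so Δρ ≈ 0.4254 kg m⁻³.
N² = (g/ρ₀)·Δρ/Δz = g·(Δρ/ρ₀)/Δz = 9.8 × 4.15 × 10⁻⁴ / 60 = 6.7783 × 10⁻⁵ s⁻² ≈ 6.78 × 10⁻⁵ s⁻².

6.78 × 10⁻⁵ s⁻²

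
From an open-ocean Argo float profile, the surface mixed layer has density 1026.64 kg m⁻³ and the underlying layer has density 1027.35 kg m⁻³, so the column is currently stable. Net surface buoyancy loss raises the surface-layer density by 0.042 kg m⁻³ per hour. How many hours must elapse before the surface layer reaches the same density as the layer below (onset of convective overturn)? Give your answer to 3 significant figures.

16.9 hours

Density deficit of the surface layer: 1027.35 − 1026.64 = 0.71 kg m⁻³.
Required change = 0.71 / 0.042 = 16.9 hours.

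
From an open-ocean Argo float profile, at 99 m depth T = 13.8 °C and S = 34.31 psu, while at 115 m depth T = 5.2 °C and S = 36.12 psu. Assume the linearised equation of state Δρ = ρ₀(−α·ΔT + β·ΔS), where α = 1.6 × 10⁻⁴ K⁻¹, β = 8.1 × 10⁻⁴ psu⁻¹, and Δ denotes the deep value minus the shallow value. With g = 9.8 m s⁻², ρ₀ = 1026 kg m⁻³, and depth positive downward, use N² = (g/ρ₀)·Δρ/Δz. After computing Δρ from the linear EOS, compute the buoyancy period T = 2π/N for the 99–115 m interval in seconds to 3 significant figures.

151 s

ΔT = -8.6 K, ΔS = +1.81 psu (deep − shallow).
Δρ/ρ₀ = −αΔT + βΔS = 1.376 × 10⁻³ + 1.4661 × 10⁻³ = 2.8421 × 10⁻³, so Δρ ≈ 2.916 kg m⁻³.
N² = (g/ρ₀)·Δρ/Δz = g·(Δρ/ρ₀)/Δz = 9.8 × 2.8421 × 10⁻³ / 16 = 1.7408 × 10⁻³ s⁻².
N = √(1.7408 × 10⁻³) = 0.041723 rad s⁻¹ → T = 2π/N = 150.59 s ≈ 151 s.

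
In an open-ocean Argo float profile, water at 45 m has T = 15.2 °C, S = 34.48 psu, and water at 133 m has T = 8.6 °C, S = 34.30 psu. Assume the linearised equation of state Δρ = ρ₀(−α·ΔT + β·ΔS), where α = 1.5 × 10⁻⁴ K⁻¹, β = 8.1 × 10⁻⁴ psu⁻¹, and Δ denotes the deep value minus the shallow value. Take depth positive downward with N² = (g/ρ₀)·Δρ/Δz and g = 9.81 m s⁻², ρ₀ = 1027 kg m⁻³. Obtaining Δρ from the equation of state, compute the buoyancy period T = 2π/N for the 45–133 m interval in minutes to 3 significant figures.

10.8 min

ΔT = -6.6 K, ΔS = -0.18 psu (deep − shallow).
Δρ/ρ₀ = −αΔT + βΔS = 9.90 × 10⁻⁴ − 1.458 × 10⁻⁴ = 8.442 × 10⁻⁴, so Δρ ≈ 0.8670 kg m⁻³.
N² = (g/ρ₀)·Δρ/Δz = g·(Δρ/ρ₀)/Δz = 9.81 × 8.442 × 10⁻⁴ / 88 = 9.4109 × 10⁻⁵ s⁻².
N = √(9.4109 × 10⁻⁵) = 9.7010 × 10⁻³ rad s⁻¹ → T = 2π/N = 647.68 s = 10.795 min ≈ 10.8 min.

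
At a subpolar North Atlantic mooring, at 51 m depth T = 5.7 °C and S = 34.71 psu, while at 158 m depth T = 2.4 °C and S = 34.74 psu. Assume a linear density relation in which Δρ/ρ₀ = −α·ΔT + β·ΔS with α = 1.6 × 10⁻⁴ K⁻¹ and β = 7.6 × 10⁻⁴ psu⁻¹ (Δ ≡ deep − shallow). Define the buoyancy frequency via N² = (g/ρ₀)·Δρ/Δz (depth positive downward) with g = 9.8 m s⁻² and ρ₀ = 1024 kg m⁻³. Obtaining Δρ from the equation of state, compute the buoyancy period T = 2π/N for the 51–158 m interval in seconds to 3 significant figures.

ΔT = -3.3 K, ΔS = +0.03 psu (deep − shallow).
Δρ/ρ₀ = −αΔT + βΔS = 5.28 × 10⁻⁴ + 2.28 × 10⁻⁵ = 5.508 × 10⁻⁴, so Δρ ≈ 0.5640 kg m⁻³.
N² = (g/ρ₀)·Δρ/Δz = g·(Δρ/ρ₀)/Δz = 9.8 × 5.508 × 10⁻⁴ / 107 = 5.0447 × 10⁻⁵ s⁻².
N = √(5.0447 × 10⁻⁵) = 7.1026 × 10⁻³ rad s⁻¹ → T = 2π/N = 884.63 s ≈ 885 s.

885 s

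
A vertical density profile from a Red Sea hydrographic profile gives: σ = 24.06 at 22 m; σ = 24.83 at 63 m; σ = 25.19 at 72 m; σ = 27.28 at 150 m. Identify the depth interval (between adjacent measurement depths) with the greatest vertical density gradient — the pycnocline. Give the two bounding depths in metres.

63–72 m

Compute the density gradient over each adjacent pair:
  22–63 m: Δρ/Δz = 0.77/41 = 0.019 kg m⁻⁴
  63–72 m: Δρ/Δz = 0.36/9 = 0.040 kg m⁻⁴
  72–150 m: Δρ/Δz = 2.09/78 = 0.027 kg m⁻⁴
The largest gradient is in the 63–72 m interval — the pycnocline.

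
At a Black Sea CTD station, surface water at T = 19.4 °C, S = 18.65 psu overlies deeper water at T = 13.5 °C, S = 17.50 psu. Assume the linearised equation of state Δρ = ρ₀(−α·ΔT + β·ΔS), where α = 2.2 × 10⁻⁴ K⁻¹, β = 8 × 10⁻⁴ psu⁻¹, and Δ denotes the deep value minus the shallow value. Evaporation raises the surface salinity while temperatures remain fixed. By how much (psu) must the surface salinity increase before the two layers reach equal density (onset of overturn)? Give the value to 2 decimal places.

Neutral buoyancy requires −α(T_deep − T_surf) + β(S_deep − S_surf′) = 0.
S_surf′ = S_deep − (α/β)·ΔT = 17.50 − (2.2 × 10⁻⁴/8 × 10⁻⁴)·(-5.9) = 19.1225 psu.
Increase required: 19.1225 − 18.65 = 0.4725 psu.

0.47 psu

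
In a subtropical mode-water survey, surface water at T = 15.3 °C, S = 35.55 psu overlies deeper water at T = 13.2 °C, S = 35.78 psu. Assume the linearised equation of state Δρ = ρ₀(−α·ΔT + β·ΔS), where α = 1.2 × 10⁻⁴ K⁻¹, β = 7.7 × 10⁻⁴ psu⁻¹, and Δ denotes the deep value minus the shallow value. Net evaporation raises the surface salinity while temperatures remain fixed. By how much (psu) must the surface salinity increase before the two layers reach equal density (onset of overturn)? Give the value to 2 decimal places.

Neutral buoyancy requires −α(T_deep − T_surf) + β(S_deep − S_surf′) = 0.
S_surf′ = S_deep − (α/β)·ΔT = 35.78 − (1.2 × 10⁻⁴/7.7 × 10⁻⁴)·(-2.1) = 36.1073 psu.
Increase required: 36.1073 − 35.55 = 0.5573 psu.

0.56 psu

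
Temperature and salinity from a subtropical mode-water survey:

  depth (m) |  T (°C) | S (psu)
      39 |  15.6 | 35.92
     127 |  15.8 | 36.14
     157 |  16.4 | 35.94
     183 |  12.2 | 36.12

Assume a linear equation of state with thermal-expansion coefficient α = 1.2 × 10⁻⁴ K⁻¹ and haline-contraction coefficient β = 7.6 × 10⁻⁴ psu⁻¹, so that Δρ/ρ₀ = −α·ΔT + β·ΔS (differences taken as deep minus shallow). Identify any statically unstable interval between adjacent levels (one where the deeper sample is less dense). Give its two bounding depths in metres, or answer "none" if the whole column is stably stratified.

127–157 m

Evaluate Δρ/ρ₀ = −αΔT + βΔS across each adjacent pair:
  39–127 m: −αΔT+βΔS = −(1.2 × 10⁻⁴)(+0.2)+(7.6 × 10⁻⁴)(+0.22) = 1.4 × 10⁻⁴ → stable
  127–157 m: −αΔT+βΔS = −(1.2 × 10⁻⁴)(+0.6)+(7.6 × 10⁻⁴)(-0.20) = -2.2 × 10⁻⁴ → UNSTABLE
  157–183 m: −αΔT+βΔS = −(1.2 × 10⁻⁴)(-4.2)+(7.6 × 10⁻⁴)(+0.18) = 6.4 × 10⁻⁴ → stable
The 127–157 m interval has Δρ < 0: lighter water underlies denser water.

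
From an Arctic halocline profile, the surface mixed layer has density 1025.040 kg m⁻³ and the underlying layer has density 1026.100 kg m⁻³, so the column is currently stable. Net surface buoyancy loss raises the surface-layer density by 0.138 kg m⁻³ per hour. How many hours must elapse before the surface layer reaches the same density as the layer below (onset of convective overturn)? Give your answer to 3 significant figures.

Density deficit of the surface layer: 1026.100 − 1025.040 = 1.06 kg m⁻³.
Required change = 1.06 / 0.138 = 7.68 hours.

7.68 hours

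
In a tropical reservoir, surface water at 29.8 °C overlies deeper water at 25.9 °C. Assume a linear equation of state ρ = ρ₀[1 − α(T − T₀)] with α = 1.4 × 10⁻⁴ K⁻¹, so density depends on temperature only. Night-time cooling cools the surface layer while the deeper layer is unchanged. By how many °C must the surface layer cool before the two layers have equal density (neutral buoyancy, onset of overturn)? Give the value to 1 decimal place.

3.9 °C

With temperature the only control, equal density requires T_surf′ = T_deep.
T_surf′ = 25.9 °C.
Cooling required: 29.8 − 25.9 = 3.9 °C.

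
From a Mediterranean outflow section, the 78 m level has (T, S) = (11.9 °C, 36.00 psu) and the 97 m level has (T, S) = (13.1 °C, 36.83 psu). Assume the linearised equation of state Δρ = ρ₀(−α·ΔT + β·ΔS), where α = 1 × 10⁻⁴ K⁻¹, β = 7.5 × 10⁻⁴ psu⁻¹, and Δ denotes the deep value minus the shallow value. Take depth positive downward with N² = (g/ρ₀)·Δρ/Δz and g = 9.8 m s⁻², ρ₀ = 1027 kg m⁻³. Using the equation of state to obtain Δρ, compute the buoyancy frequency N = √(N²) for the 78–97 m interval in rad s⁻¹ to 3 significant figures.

ΔT = +1.2 K, ΔS = +0.83 psu (deep − shallow).
Δρ/ρ₀ = −αΔT + βΔS = -1.20 × 10⁻⁴ + 6.225 × 10⁻⁴ = 5.025 × 10⁻⁴, so Δρ ≈ 0.5161 kg m⁻³.
N² = (g/ρ₀)·Δρ/Δz = g·(Δρ/ρ₀)/Δz = 9.8 × 5.025 × 10⁻⁴ / 19 = 2.5918 × 10⁻⁴ s⁻².
N = √(2.5918 × 10⁻⁴) = 0.016099 rad s⁻¹ ≈ 0.0161 rad s⁻¹.

0.0161 rad s⁻¹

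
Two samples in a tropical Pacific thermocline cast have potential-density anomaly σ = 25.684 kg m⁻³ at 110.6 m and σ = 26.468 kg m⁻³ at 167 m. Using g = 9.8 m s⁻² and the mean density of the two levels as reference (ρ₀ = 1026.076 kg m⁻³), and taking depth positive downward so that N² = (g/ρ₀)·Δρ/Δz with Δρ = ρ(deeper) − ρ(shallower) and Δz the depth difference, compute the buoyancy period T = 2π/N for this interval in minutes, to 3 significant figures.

Δρ = 1026.468 − 1025.684 = 0.784 kg m⁻³ over Δz = 167 − 110.6 = 56.4 m.
N² = (9.8/1026.076) × (0.784/56.4) = 1.3276 × 10⁻⁴ s⁻².
N = √(1.3276 × 10⁻⁴) = 0.011522 rad s⁻¹, so T = 2π/N = 545.32 s = 9.0887 min ≈ 9.09 min.

9.09 min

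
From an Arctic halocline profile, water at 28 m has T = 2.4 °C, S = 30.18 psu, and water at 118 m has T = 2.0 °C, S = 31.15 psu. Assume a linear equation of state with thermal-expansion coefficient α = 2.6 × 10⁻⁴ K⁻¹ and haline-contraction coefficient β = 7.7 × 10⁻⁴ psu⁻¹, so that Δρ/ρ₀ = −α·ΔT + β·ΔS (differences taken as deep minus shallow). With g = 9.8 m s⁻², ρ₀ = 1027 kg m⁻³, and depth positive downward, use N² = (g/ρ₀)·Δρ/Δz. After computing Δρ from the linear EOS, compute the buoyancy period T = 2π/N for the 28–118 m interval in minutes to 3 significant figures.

10.9 min

ΔT = -0.4 K, ΔS = +0.97 psu (deep − shallow).
Δρ/ρ₀ = −αΔT + βΔS = 1.04 × 10⁻⁴ + 7.469 × 10⁻⁴ = 8.509 × 10⁻⁴, so Δρ ≈ 0.8739 kg m⁻³.
N² = (g/ρ₀)·Δρ/Δz = g·(Δρ/ρ₀)/Δz = 9.8 × 8.509 × 10⁻⁴ / 90 = 9.2654 × 10⁻⁵ s⁻².
N = √(9.2654 × 10⁻⁵) = 9.6257 × 10⁻³ rad s⁻¹ → T = 2π/N = 652.75 s = 10.879 min ≈ 10.9 min.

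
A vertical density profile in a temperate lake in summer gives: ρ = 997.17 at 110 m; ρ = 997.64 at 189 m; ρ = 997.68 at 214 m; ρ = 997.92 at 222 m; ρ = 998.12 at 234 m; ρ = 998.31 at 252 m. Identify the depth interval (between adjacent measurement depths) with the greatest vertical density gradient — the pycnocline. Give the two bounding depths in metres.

214–222 m

Compute the density gradient over each adjacent pair:
  110–189 m: Δρ/Δz = 0.47/79 = 5.9 × 10⁻³ kg m⁻⁴
  189–214 m: Δρ/Δz = 0.04/25 = 1.6 × 10⁻³ kg m⁻⁴
  214–222 m: Δρ/Δz = 0.24/8 = 0.030 kg m⁻⁴
  222–234 m: Δρ/Δz = 0.20/12 = 0.017 kg m⁻⁴
  234–252 m: Δρ/Δz = 0.19/18 = 0.011 kg m⁻⁴
The largest gradient is in the 214–222 m interval — the pycnocline.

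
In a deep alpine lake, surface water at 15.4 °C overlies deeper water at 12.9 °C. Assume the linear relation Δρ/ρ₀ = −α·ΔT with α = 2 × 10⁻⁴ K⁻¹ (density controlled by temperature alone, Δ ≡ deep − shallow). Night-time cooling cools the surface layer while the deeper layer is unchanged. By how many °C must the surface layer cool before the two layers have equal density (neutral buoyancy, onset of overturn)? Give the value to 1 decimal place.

With temperature the only control, equal density requires T_surf′ = T_deep.
T_surf′ = 12.9 °C.
Cooling required: 15.4 − 12.9 = 2.5 °C.

2.5 °C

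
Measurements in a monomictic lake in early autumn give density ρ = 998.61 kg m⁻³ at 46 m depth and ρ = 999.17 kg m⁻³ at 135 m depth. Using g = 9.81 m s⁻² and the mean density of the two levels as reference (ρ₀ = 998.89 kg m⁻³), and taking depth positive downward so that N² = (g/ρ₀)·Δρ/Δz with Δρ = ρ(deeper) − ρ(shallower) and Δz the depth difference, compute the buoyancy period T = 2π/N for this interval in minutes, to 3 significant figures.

13.3 min

Δρ = 999.17 − 998.61 = 0.56 kg m⁻³ over Δz = 135 − 46 = 89 m.
N² = (9.81/998.89) × (0.56/89) = 6.1794 × 10⁻⁵ s⁻².
N = √(6.1794 × 10⁻⁵) = 7.8609 × 10⁻³ rad s⁻¹, so T = 2π/N = 799.30 s = 13.322 min ≈ 13.3 min.
N² > 0, so the interval is statically stable.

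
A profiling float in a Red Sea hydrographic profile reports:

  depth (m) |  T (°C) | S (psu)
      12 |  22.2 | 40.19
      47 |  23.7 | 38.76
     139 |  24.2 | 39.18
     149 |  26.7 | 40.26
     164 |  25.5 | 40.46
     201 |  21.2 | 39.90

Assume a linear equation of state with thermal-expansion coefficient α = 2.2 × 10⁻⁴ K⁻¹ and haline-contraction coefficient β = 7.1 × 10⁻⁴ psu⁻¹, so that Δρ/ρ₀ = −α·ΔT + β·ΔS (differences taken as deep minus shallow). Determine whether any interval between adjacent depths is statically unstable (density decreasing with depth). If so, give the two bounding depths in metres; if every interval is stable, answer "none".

12–47 m

Evaluate Δρ/ρ₀ = −αΔT + βΔS across each adjacent pair:
  12–47 m: −αΔT+βΔS = −(2.2 × 10⁻⁴)(+1.5)+(7.1 × 10⁻⁴)(-1.43) = -1.3 × 10⁻³ → UNSTABLE
  47–139 m: −αΔT+βΔS = −(2.2 × 10⁻⁴)(+0.5)+(7.1 × 10⁻⁴)(+0.42) = 1.9 × 10⁻⁴ → stable
  139–149 m: −αΔT+βΔS = −(2.2 × 10⁻⁴)(+2.5)+(7.1 × 10⁻⁴)(+1.08) = 2.2 × 10⁻⁴ → stable
  149–164 m: −αΔT+βΔS = −(2.2 × 10⁻⁴)(-1.2)+(7.1 × 10⁻⁴)(+0.20) = 4.1 × 10⁻⁴ → stable
  164–201 m: −αΔT+βΔS = −(2.2 × 10⁻⁴)(-4.3)+(7.1 × 10⁻⁴)(-0.56) = 5.5 × 10⁻⁴ → stable
The 12–47 m interval has Δρ < 0: lighter water underlies denser water.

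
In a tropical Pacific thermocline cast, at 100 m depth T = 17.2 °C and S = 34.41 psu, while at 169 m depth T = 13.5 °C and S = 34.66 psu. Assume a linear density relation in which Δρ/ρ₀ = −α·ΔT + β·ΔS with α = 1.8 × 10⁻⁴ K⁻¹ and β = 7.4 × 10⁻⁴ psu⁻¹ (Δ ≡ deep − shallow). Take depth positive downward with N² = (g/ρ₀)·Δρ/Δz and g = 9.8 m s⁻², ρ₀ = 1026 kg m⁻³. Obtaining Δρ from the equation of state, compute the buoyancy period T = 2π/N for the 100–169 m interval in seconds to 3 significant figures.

572 s

ΔT = -3.7 K, ΔS = +0.25 psu (deep − shallow).
Δρ/ρ₀ = −αΔT + βΔS = 6.66 × 10⁻⁴ + 1.85 × 10⁻⁴ = 8.51 × 10⁻⁴, so Δρ ≈ 0.8731 kg m⁻³.
N² = (g/ρ₀)·Δρ/Δz = g·(Δρ/ρ₀)/Δz = 9.8 × 8.51 × 10⁻⁴ / 69 = 1.2087 × 10⁻⁴ s⁻².
N = √(1.2087 × 10⁻⁴) = 0.010994 rad s⁻¹ → T = 2π/N = 571.51 s ≈ 572 s.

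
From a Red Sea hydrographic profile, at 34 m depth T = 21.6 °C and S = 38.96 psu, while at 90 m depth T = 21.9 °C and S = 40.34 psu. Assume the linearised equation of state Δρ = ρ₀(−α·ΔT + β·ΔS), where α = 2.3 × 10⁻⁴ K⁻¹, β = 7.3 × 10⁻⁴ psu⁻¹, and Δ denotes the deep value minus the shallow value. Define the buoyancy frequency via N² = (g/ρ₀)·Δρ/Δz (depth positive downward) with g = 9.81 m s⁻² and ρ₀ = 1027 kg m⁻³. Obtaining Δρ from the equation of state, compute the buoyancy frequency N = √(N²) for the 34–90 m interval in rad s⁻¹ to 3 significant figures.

0.0128 rad s⁻¹

ΔT = +0.3 K, ΔS = +1.38 psu (deep − shallow).
Δρ/ρ₀ = −αΔT + βΔS = -6.90 × 10⁻⁵ + 1.0074 × 10⁻³ = 9.384 × 10⁻⁴, so Δρ ≈ 0.9637 kg m⁻³.
N² = (g/ρ₀)·Δρ/Δz = g·(Δρ/ρ₀)/Δz = 9.81 × 9.384 × 10⁻⁴ / 56 = 1.6439 × 10⁻⁴ s⁻².
N = √(1.6439 × 10⁻⁴) = 0.012821 rad s⁻¹ ≈ 0.0128 rad s⁻¹.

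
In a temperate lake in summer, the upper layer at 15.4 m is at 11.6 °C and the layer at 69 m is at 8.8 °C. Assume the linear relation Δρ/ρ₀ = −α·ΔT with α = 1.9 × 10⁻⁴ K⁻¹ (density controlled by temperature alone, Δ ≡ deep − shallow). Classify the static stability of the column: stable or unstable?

stable

ΔT = 8.8 − 11.6 = -2.8 K, so Δρ/ρ₀ = −αΔT = 5.32 × 10⁻⁴.
Δρ/ρ₀ > 0, so Δρ > 0: deeper water is denser → statically stable.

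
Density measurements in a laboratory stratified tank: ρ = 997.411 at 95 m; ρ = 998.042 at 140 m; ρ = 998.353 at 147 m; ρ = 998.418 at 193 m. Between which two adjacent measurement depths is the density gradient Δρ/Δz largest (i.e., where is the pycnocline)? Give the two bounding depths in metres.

140–147 m

Compute the density gradient over each adjacent pair:
  95–140 m: Δρ/Δz = 0.631/45 = 0.014 kg m⁻⁴
  140–147 m: Δρ/Δz = 0.311/7 = 0.044 kg m⁻⁴
  147–193 m: Δρ/Δz = 0.065/46 = 1.4 × 10⁻³ kg m⁻⁴
The largest gradient is in the 140–147 m interval — the pycnocline.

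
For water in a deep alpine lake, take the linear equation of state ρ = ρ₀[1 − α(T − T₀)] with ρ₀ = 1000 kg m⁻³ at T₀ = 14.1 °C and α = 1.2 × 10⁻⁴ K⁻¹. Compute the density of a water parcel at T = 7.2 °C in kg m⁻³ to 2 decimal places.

T − T₀ = -6.9 K.
Bracket = 1 − α·(-6.9) = 1 + (8.28 × 10⁻⁴) = 1.0008280.
ρ = 1000 × 1.0008280 = 1000.83 kg m⁻³.

1000.83 kg m⁻³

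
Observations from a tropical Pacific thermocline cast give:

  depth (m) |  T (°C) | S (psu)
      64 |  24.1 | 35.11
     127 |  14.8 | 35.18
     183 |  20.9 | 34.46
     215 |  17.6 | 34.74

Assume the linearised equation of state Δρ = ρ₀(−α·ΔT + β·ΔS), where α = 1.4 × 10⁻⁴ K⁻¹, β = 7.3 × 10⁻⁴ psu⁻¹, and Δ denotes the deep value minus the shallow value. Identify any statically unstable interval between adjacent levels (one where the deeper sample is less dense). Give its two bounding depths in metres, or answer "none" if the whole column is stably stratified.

Evaluate Δρ/ρ₀ = −αΔT + βΔS across each adjacent pair:
  64–127 m: −αΔT+βΔS = −(1.4 × 10⁻⁴)(-9.3)+(7.3 × 10⁻⁴)(+0.07) = 1.4 × 10⁻³ → stable
  127–183 m: −αΔT+βΔS = −(1.4 × 10⁻⁴)(+6.1)+(7.3 × 10⁻⁴)(-0.72) = -1.4 × 10⁻³ → UNSTABLE
  183–215 m: −αΔT+βΔS = −(1.4 × 10⁻⁴)(-3.3)+(7.3 × 10⁻⁴)(+0.28) = 6.7 × 10⁻⁴ → stable
The 127–183 m interval has Δρ < 0: lighter water underlies denser water.

127–183 m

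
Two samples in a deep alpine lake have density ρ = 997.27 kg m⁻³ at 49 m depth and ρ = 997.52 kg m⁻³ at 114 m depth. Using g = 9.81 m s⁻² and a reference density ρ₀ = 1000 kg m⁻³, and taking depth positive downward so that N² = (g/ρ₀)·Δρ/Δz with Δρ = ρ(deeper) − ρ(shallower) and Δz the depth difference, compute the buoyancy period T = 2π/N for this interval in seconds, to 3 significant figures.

Δρ = 997.52 − 997.27 = 0.25 kg m⁻³ over Δz = 114 − 49 = 65 m.
N² = (9.81/1000) × (0.25/65) = 3.7731 × 10⁻⁵ s⁻².
N = √(3.7731 × 10⁻⁵) = 6.1426 × 10⁻³ rad s⁻¹, so T = 2π/N = 1.0229 × 10³ s ≈ 1.02 × 10³ s.

1.02 × 10³ s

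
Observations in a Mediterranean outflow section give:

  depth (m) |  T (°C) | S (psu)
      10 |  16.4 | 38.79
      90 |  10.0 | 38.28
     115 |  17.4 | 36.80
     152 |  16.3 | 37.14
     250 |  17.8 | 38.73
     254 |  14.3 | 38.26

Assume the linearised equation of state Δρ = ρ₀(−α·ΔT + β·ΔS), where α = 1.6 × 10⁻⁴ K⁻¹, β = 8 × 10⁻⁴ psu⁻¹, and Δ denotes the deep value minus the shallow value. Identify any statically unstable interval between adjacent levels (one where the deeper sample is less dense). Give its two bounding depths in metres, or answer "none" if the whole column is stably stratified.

Evaluate Δρ/ρ₀ = −αΔT + βΔS across each adjacent pair:
  10–90 m: −αΔT+βΔS = −(1.6 × 10⁻⁴)(-6.4)+(8 × 10⁻⁴)(-0.51) = 6.2 × 10⁻⁴ → stable
  90–115 m: −αΔT+βΔS = −(1.6 × 10⁻⁴)(+7.4)+(8 × 10⁻⁴)(-1.48) = -2.4 × 10⁻³ → UNSTABLE
  115–152 m: −αΔT+βΔS = −(1.6 × 10⁻⁴)(-1.1)+(8 × 10⁻⁴)(+0.34) = 4.5 × 10⁻⁴ → stable
  152–250 m: −αΔT+βΔS = −(1.6 × 10⁻⁴)(+1.5)+(8 × 10⁻⁴)(+1.59) = 1.0 × 10⁻³ → stable
  250–254 m: −αΔT+βΔS = −(1.6 × 10⁻⁴)(-3.5)+(8 × 10⁻⁴)(-0.47) = 1.8 × 10⁻⁴ → stable
The 90–115 m interval has Δρ < 0: lighter water underlies denser water.

90–115 m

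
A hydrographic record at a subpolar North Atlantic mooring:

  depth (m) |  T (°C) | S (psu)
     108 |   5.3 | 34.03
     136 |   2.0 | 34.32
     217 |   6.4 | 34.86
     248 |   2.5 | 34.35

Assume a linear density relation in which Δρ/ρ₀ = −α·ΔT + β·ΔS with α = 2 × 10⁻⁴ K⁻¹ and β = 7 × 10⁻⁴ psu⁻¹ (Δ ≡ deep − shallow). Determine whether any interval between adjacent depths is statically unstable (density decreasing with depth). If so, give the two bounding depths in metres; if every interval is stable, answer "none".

Evaluate Δρ/ρ₀ = −αΔT + βΔS across each adjacent pair:
  108–136 m: −αΔT+βΔS = −(2 × 10⁻⁴)(-3.3)+(7 × 10⁻⁴)(+0.29) = 8.6 × 10⁻⁴ → stable
  136–217 m: −αΔT+βΔS = −(2 × 10⁻⁴)(+4.4)+(7 × 10⁻⁴)(+0.54) = -5.0 × 10⁻⁴ → UNSTABLE
  217–248 m: −αΔT+βΔS = −(2 × 10⁻⁴)(-3.9)+(7 × 10⁻⁴)(-0.51) = 4.2 × 10⁻⁴ → stable
The 136–217 m interval has Δρ < 0: lighter water underlies denser water.

136–217 m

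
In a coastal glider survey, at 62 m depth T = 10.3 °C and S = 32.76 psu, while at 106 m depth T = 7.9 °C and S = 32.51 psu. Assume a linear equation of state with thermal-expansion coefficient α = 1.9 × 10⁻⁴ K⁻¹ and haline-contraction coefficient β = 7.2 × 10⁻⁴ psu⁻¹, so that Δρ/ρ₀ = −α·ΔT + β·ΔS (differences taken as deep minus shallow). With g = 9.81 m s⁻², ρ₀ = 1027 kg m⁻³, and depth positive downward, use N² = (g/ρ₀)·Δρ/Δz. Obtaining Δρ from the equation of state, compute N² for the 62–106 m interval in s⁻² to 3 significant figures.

6.15 × 10⁻⁵ s⁻²

ΔT = -2.4 K, ΔS = -0.25 psu (deep − shallow).
Δρ/ρ₀ = −αΔT + βΔS = 4.56 × 10⁻⁴ − 1.80 × 10⁻⁴ = 2.76 × 10⁻⁴, so Δρ ≈ 0.2835 kg m⁻³.
N² = (g/ρ₀)·Δρ/Δz = g·(Δρ/ρ₀)/Δz = 9.81 × 2.76 × 10⁻⁴ / 44 = 6.1535 × 10⁻⁵ s⁻² ≈ 6.15 × 10⁻⁵ s⁻².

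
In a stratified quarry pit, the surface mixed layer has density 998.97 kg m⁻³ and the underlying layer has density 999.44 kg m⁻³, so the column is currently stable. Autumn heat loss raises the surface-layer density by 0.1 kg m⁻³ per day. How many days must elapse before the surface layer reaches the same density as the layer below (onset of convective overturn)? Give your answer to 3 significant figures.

4.70 days

Density deficit of the surface layer: 999.44 − 998.97 = 0.47 kg m⁻³.
Required change = 0.47 / 0.1 = 4.70 days.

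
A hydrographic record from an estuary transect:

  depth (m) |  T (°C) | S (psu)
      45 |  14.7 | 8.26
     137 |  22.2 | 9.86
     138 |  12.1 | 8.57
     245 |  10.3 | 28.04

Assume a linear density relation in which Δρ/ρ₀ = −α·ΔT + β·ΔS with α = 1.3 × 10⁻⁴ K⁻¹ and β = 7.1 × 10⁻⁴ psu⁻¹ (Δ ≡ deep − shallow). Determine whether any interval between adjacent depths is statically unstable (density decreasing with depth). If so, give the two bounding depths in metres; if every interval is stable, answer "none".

none

Evaluate Δρ/ρ₀ = −αΔT + βΔS across each adjacent pair:
  45–137 m: −αΔT+βΔS = −(1.3 × 10⁻⁴)(+7.5)+(7.1 × 10⁻⁴)(+1.60) = 1.6 × 10⁻⁴ → stable
  137–138 m: −αΔT+βΔS = −(1.3 × 10⁻⁴)(-10.1)+(7.1 × 10⁻⁴)(-1.29) = 4.0 × 10⁻⁴ → stable
  138–245 m: −αΔT+βΔS = −(1.3 × 10⁻⁴)(-1.8)+(7.1 × 10⁻⁴)(+19.47) = 0.014 → stable
Every interval has Δρ > 0: the column is stably stratified throughout.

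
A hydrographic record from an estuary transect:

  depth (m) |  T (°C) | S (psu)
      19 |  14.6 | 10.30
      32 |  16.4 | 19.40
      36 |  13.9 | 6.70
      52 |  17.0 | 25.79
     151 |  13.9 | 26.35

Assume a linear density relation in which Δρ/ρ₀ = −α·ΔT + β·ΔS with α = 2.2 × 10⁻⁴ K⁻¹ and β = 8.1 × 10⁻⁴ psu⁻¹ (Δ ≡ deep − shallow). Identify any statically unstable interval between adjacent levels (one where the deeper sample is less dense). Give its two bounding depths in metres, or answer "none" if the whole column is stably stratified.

Evaluate Δρ/ρ₀ = −αΔT + βΔS across each adjacent pair:
  19–32 m: −αΔT+βΔS = −(2.2 × 10⁻⁴)(+1.8)+(8.1 × 10⁻⁴)(+9.10) = 7.0 × 10⁻³ → stable
  32–36 m: −αΔT+βΔS = −(2.2 × 10⁻⁴)(-2.5)+(8.1 × 10⁻⁴)(-12.70) = -9.7 × 10⁻³ → UNSTABLE
  36–52 m: −αΔT+βΔS = −(2.2 × 10⁻⁴)(+3.1)+(8.1 × 10⁻⁴)(+19.09) = 0.015 → stable
  52–151 m: −αΔT+βΔS = −(2.2 × 10⁻⁴)(-3.1)+(8.1 × 10⁻⁴)(+0.56) = 1.1 × 10⁻³ → stable
The 32–36 m interval has Δρ < 0: lighter water underlies denser water.

32–36 m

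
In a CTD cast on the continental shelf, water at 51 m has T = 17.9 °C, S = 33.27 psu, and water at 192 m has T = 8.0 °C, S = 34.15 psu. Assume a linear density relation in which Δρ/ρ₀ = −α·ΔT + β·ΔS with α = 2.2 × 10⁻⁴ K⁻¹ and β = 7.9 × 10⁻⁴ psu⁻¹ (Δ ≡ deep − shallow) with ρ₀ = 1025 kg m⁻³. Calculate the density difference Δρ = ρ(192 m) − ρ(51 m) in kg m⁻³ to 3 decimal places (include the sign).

+2.945 kg m⁻³

ΔT = -9.9 K, ΔS = +0.88 psu (deep − shallow).
Δρ/ρ₀ = −(2.2 × 10⁻⁴)(-9.9) + (7.9 × 10⁻⁴)(+0.88) = 2.8732 × 10⁻³.
Δρ = 1025 × (2.8732 × 10⁻³) = +2.945 kg m⁻³.
Positive Δρ: denser below, stable.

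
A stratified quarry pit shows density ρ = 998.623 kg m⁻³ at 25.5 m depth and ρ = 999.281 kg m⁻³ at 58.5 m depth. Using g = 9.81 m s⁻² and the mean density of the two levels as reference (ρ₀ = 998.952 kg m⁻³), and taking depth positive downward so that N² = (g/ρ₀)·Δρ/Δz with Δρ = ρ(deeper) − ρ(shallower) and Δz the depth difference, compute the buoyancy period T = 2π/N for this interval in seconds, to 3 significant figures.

449 s

Δρ = 999.281 − 998.623 = 0.658 kg m⁻³ over Δz = 58.5 − 25.5 = 33 m.
N² = (9.81/998.952) × (0.658/33) = 1.9581 × 10⁻⁴ s⁻².
N = √(1.9581 × 10⁻⁴) = 0.013993 rad s⁻¹, so T = 2π/N = 449.02 s ≈ 449 s.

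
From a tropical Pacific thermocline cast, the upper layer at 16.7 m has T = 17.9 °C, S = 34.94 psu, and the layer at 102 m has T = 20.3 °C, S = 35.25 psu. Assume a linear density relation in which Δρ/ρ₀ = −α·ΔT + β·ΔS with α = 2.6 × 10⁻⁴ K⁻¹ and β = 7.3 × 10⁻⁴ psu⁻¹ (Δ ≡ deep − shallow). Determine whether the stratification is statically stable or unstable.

ΔT = 20.3 − 17.9 = +2.4 K and ΔS = 35.25 − 34.94 = +0.31 psu (deep − shallow).
−αΔT = -6.24 × 10⁻⁴; βΔS = 2.263 × 10⁻⁴; sum Δρ/ρ₀ = -3.977 × 10⁻⁴.
Δρ/ρ₀ < 0, so Δρ < 0: deeper water is lighter → statically unstable; the column would overturn.

unstable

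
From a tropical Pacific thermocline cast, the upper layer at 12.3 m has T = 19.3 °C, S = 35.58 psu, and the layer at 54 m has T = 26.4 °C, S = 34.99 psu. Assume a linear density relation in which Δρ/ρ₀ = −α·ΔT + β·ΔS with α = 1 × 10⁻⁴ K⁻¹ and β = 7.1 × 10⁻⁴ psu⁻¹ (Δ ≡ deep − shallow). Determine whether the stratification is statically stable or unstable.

ΔT = 26.4 − 19.3 = +7.1 K and ΔS = 34.99 − 35.58 = -0.59 psu (deep − shallow).
−αΔT = -7.10 × 10⁻⁴; βΔS = -4.189 × 10⁻⁴; sum Δρ/ρ₀ = -1.1289 × 10⁻³.
Δρ/ρ₀ < 0, so Δρ < 0: deeper water is lighter → statically unstable; the column would overturn.

unstable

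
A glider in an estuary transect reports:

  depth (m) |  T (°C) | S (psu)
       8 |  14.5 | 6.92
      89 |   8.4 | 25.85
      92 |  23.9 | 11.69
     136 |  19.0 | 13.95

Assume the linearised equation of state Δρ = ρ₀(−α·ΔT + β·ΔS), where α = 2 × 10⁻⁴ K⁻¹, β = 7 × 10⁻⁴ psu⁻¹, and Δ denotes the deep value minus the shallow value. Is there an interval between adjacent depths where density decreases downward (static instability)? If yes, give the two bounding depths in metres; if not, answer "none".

Evaluate Δρ/ρ₀ = −αΔT + βΔS across each adjacent pair:
  8–89 m: −αΔT+βΔS = −(2 × 10⁻⁴)(-6.1)+(7 × 10⁻⁴)(+18.93) = 0.014 → stable
  89–92 m: −αΔT+βΔS = −(2 × 10⁻⁴)(+15.5)+(7 × 10⁻⁴)(-14.16) = -0.013 → UNSTABLE
  92–136 m: −αΔT+βΔS = −(2 × 10⁻⁴)(-4.9)+(7 × 10⁻⁴)(+2.26) = 2.6 × 10⁻³ → stable
The 89–92 m interval has Δρ < 0: lighter water underlies denser water.

89–92 m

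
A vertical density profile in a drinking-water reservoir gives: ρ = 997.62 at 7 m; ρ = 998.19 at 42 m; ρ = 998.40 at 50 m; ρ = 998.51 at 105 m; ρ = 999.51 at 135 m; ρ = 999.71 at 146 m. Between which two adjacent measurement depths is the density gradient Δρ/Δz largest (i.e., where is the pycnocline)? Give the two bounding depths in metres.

Compute the density gradient over each adjacent pair:
  7–42 m: Δρ/Δz = 0.57/35 = 0.016 kg m⁻⁴
  42–50 m: Δρ/Δz = 0.21/8 = 0.026 kg m⁻⁴
  50–105 m: Δρ/Δz = 0.11/55 = 2.0 × 10⁻³ kg m⁻⁴
  105–135 m: Δρ/Δz = 1.00/30 = 0.033 kg m⁻⁴
  135–146 m: Δρ/Δz = 0.20/11 = 0.018 kg m⁻⁴
The largest gradient is in the 105–135 m interval — the pycnocline.

105–135 m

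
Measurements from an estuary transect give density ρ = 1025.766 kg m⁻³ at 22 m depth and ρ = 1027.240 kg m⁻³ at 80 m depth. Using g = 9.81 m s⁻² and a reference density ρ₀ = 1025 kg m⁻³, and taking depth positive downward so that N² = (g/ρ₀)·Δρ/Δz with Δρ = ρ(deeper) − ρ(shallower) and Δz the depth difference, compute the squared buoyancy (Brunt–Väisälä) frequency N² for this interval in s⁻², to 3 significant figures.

2.43 × 10⁻⁴ s⁻²

Δρ = 1027.240 − 1025.766 = 1.474 kg m⁻³ over Δz = 80 − 22 = 58 m.
N² = (9.81/1025) × (1.474/58) = 2.4323 × 10⁻⁴ s⁻² ≈ 2.43 × 10⁻⁴ s⁻².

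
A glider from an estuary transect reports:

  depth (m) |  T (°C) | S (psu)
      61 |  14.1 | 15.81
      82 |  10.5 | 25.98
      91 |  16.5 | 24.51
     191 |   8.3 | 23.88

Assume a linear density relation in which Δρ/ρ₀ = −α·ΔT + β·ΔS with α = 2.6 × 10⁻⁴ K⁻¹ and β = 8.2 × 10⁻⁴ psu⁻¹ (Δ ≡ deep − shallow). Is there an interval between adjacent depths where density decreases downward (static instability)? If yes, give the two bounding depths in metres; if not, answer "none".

82–91 m

Evaluate Δρ/ρ₀ = −αΔT + βΔS across each adjacent pair:
  61–82 m: −αΔT+βΔS = −(2.6 × 10⁻⁴)(-3.6)+(8.2 × 10⁻⁴)(+10.17) = 9.3 × 10⁻³ → stable
  82–91 m: −αΔT+βΔS = −(2.6 × 10⁻⁴)(+6.0)+(8.2 × 10⁻⁴)(-1.47) = -2.8 × 10⁻³ → UNSTABLE
  91–191 m: −αΔT+βΔS = −(2.6 × 10⁻⁴)(-8.2)+(8.2 × 10⁻⁴)(-0.63) = 1.6 × 10⁻³ → stable
The 82–91 m interval has Δρ < 0: lighter water underlies denser water.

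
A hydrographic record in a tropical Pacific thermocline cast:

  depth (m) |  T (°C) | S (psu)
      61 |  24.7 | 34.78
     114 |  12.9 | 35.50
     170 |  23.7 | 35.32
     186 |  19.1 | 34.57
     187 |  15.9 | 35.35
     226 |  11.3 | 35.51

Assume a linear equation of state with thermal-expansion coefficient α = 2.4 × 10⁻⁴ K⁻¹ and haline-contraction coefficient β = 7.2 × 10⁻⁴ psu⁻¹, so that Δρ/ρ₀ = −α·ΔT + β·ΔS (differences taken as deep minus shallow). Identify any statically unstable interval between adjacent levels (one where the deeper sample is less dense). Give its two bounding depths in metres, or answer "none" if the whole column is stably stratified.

114–170 m

Evaluate Δρ/ρ₀ = −αΔT + βΔS across each adjacent pair:
  61–114 m: −αΔT+βΔS = −(2.4 × 10⁻⁴)(-11.8)+(7.2 × 10⁻⁴)(+0.72) = 3.4 × 10⁻³ → stable
  114–170 m: −αΔT+βΔS = −(2.4 × 10⁻⁴)(+10.8)+(7.2 × 10⁻⁴)(-0.18) = -2.7 × 10⁻³ → UNSTABLE
  170–186 m: −αΔT+βΔS = −(2.4 × 10⁻⁴)(-4.6)+(7.2 × 10⁻⁴)(-0.75) = 5.6 × 10⁻⁴ → stable
  186–187 m: −αΔT+βΔS = −(2.4 × 10⁻⁴)(-3.2)+(7.2 × 10⁻⁴)(+0.78) = 1.3 × 10⁻³ → stable
  187–226 m: −αΔT+βΔS = −(2.4 × 10⁻⁴)(-4.6)+(7.2 × 10⁻⁴)(+0.16) = 1.2 × 10⁻³ → stable
The 114–170 m interval has Δρ < 0: lighter water underlies denser water.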